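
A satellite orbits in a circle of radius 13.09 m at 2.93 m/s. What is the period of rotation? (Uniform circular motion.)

T = 2πr/v = 2π×13.09/2.93 = 28.07 s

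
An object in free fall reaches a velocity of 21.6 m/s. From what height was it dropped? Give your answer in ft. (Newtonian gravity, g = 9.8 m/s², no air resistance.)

h = v² / (2g) = 21.6² / (2 × 9.8) = 23.8041 m
h = 23.8041 m / 0.3048 = 78.1 ft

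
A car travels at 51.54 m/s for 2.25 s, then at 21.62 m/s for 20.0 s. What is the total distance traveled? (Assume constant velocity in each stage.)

d₁ = v₁t₁ = 51.54 × 2.25 = 115.965 m
d₂ = v₂t₂ = 21.62 × 20.0 = 432.4 m
d_total = 115.965 + 432.4 = 548.37 m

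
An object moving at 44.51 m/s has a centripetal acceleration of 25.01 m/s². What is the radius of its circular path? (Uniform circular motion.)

r = v²/a_c = 44.51²/25.01 = 79.21 m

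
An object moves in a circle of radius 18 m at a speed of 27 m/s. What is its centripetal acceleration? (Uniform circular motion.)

a_c = v²/r = 27²/18 = 729/18 = 40.5 m/s²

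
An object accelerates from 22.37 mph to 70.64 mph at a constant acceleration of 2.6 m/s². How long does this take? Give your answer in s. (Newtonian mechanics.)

v₀ = 22.37 mph × 0.44704 = 10.0003 m/s
v = 70.64 mph × 0.44704 = 31.5789 m/s
t = (v - v₀) / a = (31.5789 - 10.0003) / 2.6 = 8.299 s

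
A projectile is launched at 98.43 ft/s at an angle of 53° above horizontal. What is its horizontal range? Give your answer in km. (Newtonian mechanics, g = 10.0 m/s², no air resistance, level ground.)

v₀ = 98.43 ft/s × 0.3048 = 30.0015 m/s
R = v₀² × sin(2θ) / g = 30.0015² × sin(2 × 53°) / 10.0 = 900.09 × 0.961262 / 10.0 = 86.5222 m
R = 86.5222 m / 1000.0 = 0.08652 km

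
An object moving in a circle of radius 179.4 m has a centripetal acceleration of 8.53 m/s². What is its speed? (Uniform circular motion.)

v = √(a_c × r) = √(8.53 × 179.4) = 39.12 m/s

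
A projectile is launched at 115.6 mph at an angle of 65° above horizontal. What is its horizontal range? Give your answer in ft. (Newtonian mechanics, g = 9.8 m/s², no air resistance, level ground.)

v₀ = 115.6 mph × 0.44704 = 51.6778 m/s
R = v₀² × sin(2θ) / g = 51.6778² × sin(2 × 65°) / 9.8 = 2670.6 × 0.766044 / 9.8 = 208.755 m
R = 208.755 m / 0.3048 = 684.9 ft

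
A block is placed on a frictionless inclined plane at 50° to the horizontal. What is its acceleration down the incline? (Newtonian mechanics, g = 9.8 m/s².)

a = g sin(θ) = 9.8 × sin(50°) = 9.8 × 0.766 = 7.51 m/s²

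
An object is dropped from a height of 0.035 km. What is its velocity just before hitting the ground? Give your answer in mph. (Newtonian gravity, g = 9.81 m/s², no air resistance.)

h = 0.035 km × 1000.0 = 35.0 m
v = √(2gh) = √(2 × 9.81 × 35.0) = 26.205 m/s
v = 26.205 m/s / 0.44704 = 58.62 mph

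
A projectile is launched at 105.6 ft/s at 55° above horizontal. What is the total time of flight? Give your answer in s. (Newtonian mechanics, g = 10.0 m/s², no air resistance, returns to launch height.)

v₀ = 105.6 ft/s × 0.3048 = 32.1869 m/s
T = 2 × v₀ × sin(θ) / g = 2 × 32.1869 × sin(55°) / 10.0 = 2 × 32.1869 × 0.819152 / 10.0 = 5.273 s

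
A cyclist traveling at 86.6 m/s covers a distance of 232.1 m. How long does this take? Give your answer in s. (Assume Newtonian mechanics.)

t = d / v = 232.1 / 86.6 = 2.68 s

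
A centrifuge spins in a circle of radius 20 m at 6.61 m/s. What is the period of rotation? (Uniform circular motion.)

T = 2πr/v = 2π×20/6.61 = 19.01 s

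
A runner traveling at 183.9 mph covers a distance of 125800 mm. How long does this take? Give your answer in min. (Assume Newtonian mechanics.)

d = 125800 mm × 0.001 = 125.8 m
v = 183.9 mph × 0.44704 = 82.2107 m/s
t = d / v = 125.8 / 82.2107 = 1.53021 s
t = 1.53021 s / 60.0 = 0.0255 min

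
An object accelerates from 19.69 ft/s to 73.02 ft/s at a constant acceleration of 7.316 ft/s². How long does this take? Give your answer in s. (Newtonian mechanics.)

v₀ = 19.69 ft/s × 0.3048 = 6.001512 m/s
v = 73.02 ft/s × 0.3048 = 22.2565 m/s
a = 7.316 ft/s² × 0.3048 = 2.229917 m/s²
t = (v - v₀) / a = (22.2565 - 6.001512) / 2.229917 = 7.29 s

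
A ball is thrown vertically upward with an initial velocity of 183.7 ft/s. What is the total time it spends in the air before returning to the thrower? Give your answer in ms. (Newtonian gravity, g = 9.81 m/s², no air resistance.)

v₀ = 183.7 ft/s × 0.3048 = 55.9918 m/s
t_total = 2 × v₀ / g = 2 × 55.9918 / 9.81 = 11.4152 s
t_total = 11.4152 s / 0.001 = 11420 ms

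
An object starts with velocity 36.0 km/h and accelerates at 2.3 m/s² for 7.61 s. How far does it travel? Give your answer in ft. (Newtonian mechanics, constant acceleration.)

v₀ = 36.0 km/h × 0.2777777777777778 = 10.0 m/s
d = v₀ × t + ½ × a × t² = 10.0 × 7.61 + 0.5 × 2.3 × 7.61² = 142.699 m
d = 142.699 m / 0.3048 = 468.2 ft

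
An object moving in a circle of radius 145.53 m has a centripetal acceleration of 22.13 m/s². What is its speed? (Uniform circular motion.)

v = √(a_c × r) = √(22.13 × 145.53) = 56.75 m/s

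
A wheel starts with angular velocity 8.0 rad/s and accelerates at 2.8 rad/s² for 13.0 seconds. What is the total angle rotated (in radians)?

θ = ω₀t + ½αt² = 8.0×13.0 + ½×2.8×13.0² = 340.6 rad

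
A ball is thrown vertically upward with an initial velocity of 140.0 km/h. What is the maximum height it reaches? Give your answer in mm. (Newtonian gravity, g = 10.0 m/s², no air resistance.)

v₀ = 140.0 km/h × 0.2777777777777778 = 38.8889 m/s
h_max = v₀² / (2g) = 38.8889² / (2 × 10.0) = 1512.35 / 20.0 = 75.6175 m
h_max = 75.6175 m / 0.001 = 75620 mm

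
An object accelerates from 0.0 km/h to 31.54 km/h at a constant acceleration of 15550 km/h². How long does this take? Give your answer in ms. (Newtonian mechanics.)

v₀ = 0.0 km/h × 0.2777777777777778 = 0.0 m/s
v = 31.54 km/h × 0.2777777777777778 = 8.76111 m/s
a = 15550 km/h² × 7.716049382716049e-05 = 1.19985 m/s²
t = (v - v₀) / a = (8.76111 - 0.0) / 1.19985 = 7.30184 s
t = 7.30184 s / 0.001 = 7302 ms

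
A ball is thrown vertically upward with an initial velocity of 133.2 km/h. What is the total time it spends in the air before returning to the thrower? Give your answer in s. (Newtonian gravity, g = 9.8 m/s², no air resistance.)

v₀ = 133.2 km/h × 0.2777777777777778 = 37.0 m/s
t_total = 2 × v₀ / g = 2 × 37.0 / 9.8 = 7.551 s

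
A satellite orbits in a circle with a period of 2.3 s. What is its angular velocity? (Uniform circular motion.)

ω = 2π/T = 2π/2.3 = 2.7318 rad/s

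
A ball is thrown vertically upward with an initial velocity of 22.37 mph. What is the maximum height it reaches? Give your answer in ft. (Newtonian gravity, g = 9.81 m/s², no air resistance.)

v₀ = 22.37 mph × 0.44704 = 10.0003 m/s
h_max = v₀² / (2g) = 10.0003² / (2 × 9.81) = 100.006 / 19.62 = 5.09715 m
h_max = 5.09715 m / 0.3048 = 16.72 ft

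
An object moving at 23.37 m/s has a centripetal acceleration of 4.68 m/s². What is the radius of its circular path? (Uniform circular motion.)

r = v²/a_c = 23.37²/4.68 = 116.7 m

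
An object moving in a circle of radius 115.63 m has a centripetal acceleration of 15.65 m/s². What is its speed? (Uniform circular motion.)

v = √(a_c × r) = √(15.65 × 115.63) = 42.54 m/s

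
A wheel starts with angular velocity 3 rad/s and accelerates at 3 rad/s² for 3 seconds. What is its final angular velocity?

ω = ω₀ + αt = 3 + 3 × 3 = 12 rad/s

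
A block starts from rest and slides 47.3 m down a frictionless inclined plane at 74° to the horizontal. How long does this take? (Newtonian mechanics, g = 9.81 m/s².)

a = g sin(θ) = 9.81 × sin(74°) = 9.43 m/s²
t = √(2d/a) = √(2 × 47.3 / 9.43) = 3.17 s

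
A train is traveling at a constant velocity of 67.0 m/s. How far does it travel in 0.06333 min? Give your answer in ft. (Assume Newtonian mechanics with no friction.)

t = 0.06333 min × 60.0 = 3.7998 s
d = v × t = 67.0 × 3.7998 = 254.587 m
d = 254.587 m / 0.3048 = 835.3 ft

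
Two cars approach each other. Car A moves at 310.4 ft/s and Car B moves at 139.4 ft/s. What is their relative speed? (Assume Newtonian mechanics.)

v_rel = v_A + v_B = 310.4 + 139.4 = 449.8 ft/s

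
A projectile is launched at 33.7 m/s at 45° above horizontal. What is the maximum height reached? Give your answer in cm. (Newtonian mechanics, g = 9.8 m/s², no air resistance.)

H = v₀² × sin²(θ) / (2g) = 33.7² × sin(45°)² / (2 × 9.8) = 1135.69 × 0.5 / 19.6 = 28.9717 m
H = 28.9717 m / 0.01 = 2897 cm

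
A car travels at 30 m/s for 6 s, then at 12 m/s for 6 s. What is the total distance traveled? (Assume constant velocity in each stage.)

d₁ = v₁t₁ = 30 × 6 = 180 m
d₂ = v₂t₂ = 12 × 6 = 72 m
d_total = 180 + 72 = 252 m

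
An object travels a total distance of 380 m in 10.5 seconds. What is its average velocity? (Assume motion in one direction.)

v_avg = Δd / Δt = 380 / 10.5 = 36.19 m/s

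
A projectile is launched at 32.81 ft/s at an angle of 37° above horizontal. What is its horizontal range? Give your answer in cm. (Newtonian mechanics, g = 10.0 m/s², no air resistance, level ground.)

v₀ = 32.81 ft/s × 0.3048 = 10.0005 m/s
R = v₀² × sin(2θ) / g = 10.0005² × sin(2 × 37°) / 10.0 = 100.01 × 0.961262 / 10.0 = 9.61358 m
R = 9.61358 m / 0.01 = 961.4 cm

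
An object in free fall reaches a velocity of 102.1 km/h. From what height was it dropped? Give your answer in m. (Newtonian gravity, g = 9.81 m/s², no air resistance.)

v = 102.1 km/h × 0.2777777777777778 = 28.3611 m/s
h = v² / (2g) = 28.3611² / (2 × 9.81) = 41.0 m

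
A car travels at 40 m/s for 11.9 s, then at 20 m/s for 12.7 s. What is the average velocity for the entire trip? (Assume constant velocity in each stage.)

d₁ = v₁t₁ = 40 × 11.9 = 476.0 m
d₂ = v₂t₂ = 20 × 12.7 = 254.0 m
d_total = 730.0 m, t_total = 24.6 s
v_avg = d_total/t_total = 730.0/24.6 = 29.67 m/s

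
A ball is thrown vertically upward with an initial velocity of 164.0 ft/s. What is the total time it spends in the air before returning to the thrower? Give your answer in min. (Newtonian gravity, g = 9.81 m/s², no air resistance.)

v₀ = 164.0 ft/s × 0.3048 = 49.9872 m/s
t_total = 2 × v₀ / g = 2 × 49.9872 / 9.81 = 10.1911 s
t_total = 10.1911 s / 60.0 = 0.1699 min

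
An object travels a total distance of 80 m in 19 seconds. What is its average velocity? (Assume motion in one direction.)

v_avg = Δd / Δt = 80 / 19 = 4.21 m/s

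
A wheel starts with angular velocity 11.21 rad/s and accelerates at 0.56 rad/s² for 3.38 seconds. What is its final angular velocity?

ω = ω₀ + αt = 11.21 + 0.56 × 3.38 = 13.1 rad/s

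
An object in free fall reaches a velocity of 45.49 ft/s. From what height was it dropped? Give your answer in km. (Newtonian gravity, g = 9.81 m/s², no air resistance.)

v = 45.49 ft/s × 0.3048 = 13.8654 m/s
h = v² / (2g) = 13.8654² / (2 × 9.81) = 9.79864 m
h = 9.79864 m / 1000.0 = 0.009799 km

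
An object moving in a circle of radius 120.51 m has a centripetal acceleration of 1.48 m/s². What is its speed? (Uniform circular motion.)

v = √(a_c × r) = √(1.48 × 120.51) = 13.35 m/s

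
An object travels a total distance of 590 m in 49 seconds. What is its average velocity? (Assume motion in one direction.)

v_avg = Δd / Δt = 590 / 49 = 12.04 m/s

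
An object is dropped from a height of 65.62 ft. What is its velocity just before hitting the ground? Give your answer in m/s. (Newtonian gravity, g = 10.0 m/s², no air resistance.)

h = 65.62 ft × 0.3048 = 20.001 m
v = √(2gh) = √(2 × 10.0 × 20.001) = 20.0 m/s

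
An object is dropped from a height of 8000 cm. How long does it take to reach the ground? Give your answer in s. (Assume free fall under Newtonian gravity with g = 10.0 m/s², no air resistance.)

h = 8000 cm × 0.01 = 80.0 m
t = √(2h/g) = √(2 × 80.0 / 10.0) = 4.0 s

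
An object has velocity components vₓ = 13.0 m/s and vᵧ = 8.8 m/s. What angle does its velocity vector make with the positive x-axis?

θ = arctan(vᵧ/vₓ) = arctan(8.8/13.0) = 34.09°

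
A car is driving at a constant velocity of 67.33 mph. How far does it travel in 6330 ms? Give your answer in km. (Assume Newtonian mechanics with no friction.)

v = 67.33 mph × 0.44704 = 30.0992 m/s
t = 6330 ms × 0.001 = 6.33 s
d = v × t = 30.0992 × 6.33 = 190.528 m
d = 190.528 m / 1000.0 = 0.1905 km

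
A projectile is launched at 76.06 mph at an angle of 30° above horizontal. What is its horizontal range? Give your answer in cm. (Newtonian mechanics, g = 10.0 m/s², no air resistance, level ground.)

v₀ = 76.06 mph × 0.44704 = 34.0019 m/s
R = v₀² × sin(2θ) / g = 34.0019² × sin(2 × 30°) / 10.0 = 1156.13 × 0.866025 / 10.0 = 100.124 m
R = 100.124 m / 0.01 = 10010 cm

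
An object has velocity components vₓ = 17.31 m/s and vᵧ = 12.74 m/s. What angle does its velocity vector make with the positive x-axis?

θ = arctan(vᵧ/vₓ) = arctan(12.74/17.31) = 36.35°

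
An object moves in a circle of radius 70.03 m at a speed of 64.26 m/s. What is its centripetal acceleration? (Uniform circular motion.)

a_c = v²/r = 64.26²/70.03 = 4129.3476/70.03 = 58.97 m/s²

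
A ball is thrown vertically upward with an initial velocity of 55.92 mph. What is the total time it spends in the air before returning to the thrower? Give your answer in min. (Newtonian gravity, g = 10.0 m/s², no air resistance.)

v₀ = 55.92 mph × 0.44704 = 24.9985 m/s
t_total = 2 × v₀ / g = 2 × 24.9985 / 10.0 = 4.9997 s
t_total = 4.9997 s / 60.0 = 0.08333 min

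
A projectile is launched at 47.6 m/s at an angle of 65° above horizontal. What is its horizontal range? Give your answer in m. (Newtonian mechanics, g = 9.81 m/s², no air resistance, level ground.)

R = v₀² × sin(2θ) / g = 47.6² × sin(2 × 65°) / 9.81 = 2265.76 × 0.766044 / 9.81 = 176.9 m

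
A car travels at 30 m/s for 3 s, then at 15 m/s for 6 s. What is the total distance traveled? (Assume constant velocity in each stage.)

d₁ = v₁t₁ = 30 × 3 = 90 m
d₂ = v₂t₂ = 15 × 6 = 90 m
d_total = 90 + 90 = 180 m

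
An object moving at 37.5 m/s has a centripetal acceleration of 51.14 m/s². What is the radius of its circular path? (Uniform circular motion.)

r = v²/a_c = 37.5²/51.14 = 27.5 m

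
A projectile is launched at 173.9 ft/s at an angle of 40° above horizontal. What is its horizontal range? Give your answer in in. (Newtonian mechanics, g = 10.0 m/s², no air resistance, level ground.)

v₀ = 173.9 ft/s × 0.3048 = 53.0047 m/s
R = v₀² × sin(2θ) / g = 53.0047² × sin(2 × 40°) / 10.0 = 2809.5 × 0.984808 / 10.0 = 276.682 m
R = 276.682 m / 0.0254 = 10890 in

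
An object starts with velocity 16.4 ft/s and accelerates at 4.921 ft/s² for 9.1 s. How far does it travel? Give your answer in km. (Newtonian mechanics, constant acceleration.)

v₀ = 16.4 ft/s × 0.3048 = 4.99872 m/s
a = 4.921 ft/s² × 0.3048 = 1.49992 m/s²
d = v₀ × t + ½ × a × t² = 4.99872 × 9.1 + 0.5 × 1.49992 × 9.1² = 107.593 m
d = 107.593 m / 1000.0 = 0.1076 km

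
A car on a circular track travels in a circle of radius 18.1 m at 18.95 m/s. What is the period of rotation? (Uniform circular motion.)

T = 2πr/v = 2π×18.1/18.95 = 6.0 s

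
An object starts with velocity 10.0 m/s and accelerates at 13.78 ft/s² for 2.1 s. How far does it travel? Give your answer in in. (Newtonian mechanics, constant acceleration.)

a = 13.78 ft/s² × 0.3048 = 4.20014 m/s²
d = v₀ × t + ½ × a × t² = 10.0 × 2.1 + 0.5 × 4.20014 × 2.1² = 30.2613 m
d = 30.2613 m / 0.0254 = 1191 in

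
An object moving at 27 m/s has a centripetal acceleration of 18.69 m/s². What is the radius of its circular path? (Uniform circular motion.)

r = v²/a_c = 27²/18.69 = 39.0 m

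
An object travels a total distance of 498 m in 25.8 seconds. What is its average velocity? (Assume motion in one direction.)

v_avg = Δd / Δt = 498 / 25.8 = 19.3 m/s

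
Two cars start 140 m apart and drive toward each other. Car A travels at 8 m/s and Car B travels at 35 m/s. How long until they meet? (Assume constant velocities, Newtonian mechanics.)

Combined speed: v_combined = 8 + 35 = 43 m/s
Time to meet: t = d/v_combined = 140/43 = 3.26 s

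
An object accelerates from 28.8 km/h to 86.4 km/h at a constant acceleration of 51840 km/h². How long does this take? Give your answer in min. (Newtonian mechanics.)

v₀ = 28.8 km/h × 0.2777777777777778 = 8.0 m/s
v = 86.4 km/h × 0.2777777777777778 = 24.0 m/s
a = 51840 km/h² × 7.716049382716049e-05 = 4.0 m/s²
t = (v - v₀) / a = (24.0 - 8.0) / 4.0 = 4.0 s
t = 4.0 s / 60.0 = 0.06667 min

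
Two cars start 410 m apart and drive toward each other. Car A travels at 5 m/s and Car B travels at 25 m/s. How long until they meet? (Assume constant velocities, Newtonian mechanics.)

Combined speed: v_combined = 5 + 25 = 30 m/s
Time to meet: t = d/v_combined = 410/30 = 13.67 s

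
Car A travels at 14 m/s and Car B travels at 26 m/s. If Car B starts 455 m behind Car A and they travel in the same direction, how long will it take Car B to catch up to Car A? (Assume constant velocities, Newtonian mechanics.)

Relative speed: v_rel = 26 - 14 = 12 m/s
Time to catch: t = d₀/v_rel = 455/12 = 37.92 s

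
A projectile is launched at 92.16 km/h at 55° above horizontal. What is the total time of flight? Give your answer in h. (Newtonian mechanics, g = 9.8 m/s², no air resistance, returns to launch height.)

v₀ = 92.16 km/h × 0.2777777777777778 = 25.6 m/s
T = 2 × v₀ × sin(θ) / g = 2 × 25.6 × sin(55°) / 9.8 = 2 × 25.6 × 0.819152 / 9.8 = 4.27965 s
T = 4.27965 s / 3600.0 = 0.001189 h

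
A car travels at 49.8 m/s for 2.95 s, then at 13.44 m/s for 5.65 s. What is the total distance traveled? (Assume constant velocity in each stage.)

d₁ = v₁t₁ = 49.8 × 2.95 = 146.91 m
d₂ = v₂t₂ = 13.44 × 5.65 = 75.936 m
d_total = 146.91 + 75.936 = 222.85 m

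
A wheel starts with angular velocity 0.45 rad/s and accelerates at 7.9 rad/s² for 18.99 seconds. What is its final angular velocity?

ω = ω₀ + αt = 0.45 + 7.9 × 18.99 = 150.47 rad/s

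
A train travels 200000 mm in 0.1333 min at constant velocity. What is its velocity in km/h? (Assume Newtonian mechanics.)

d = 200000 mm × 0.001 = 200.0 m
t = 0.1333 min × 60.0 = 7.998 s
v = d / t = 200.0 / 7.998 = 25.0063 m/s
v = 25.0063 m/s / 0.2777777777777778 = 90.02 km/h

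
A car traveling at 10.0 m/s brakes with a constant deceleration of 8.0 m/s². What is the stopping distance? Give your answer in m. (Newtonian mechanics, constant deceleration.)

d = v₀² / (2a) = 10.0² / (2 × 8.0) = 100.0 / 16.0 = 6.25 m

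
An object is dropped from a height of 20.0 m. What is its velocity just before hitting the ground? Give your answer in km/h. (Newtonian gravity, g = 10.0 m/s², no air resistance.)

v = √(2gh) = √(2 × 10.0 × 20.0) = 20.0 m/s
v = 20.0 m/s / 0.2777777777777778 = 72.0 km/h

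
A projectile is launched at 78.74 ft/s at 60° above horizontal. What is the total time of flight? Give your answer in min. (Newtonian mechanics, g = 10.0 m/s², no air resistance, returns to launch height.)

v₀ = 78.74 ft/s × 0.3048 = 24.0 m/s
T = 2 × v₀ × sin(θ) / g = 2 × 24.0 × sin(60°) / 10.0 = 2 × 24.0 × 0.866025 / 10.0 = 4.15692 s
T = 4.15692 s / 60.0 = 0.06928 min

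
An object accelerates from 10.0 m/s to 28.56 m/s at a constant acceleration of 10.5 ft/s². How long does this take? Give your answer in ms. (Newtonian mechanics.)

a = 10.5 ft/s² × 0.3048 = 3.2004 m/s²
t = (v - v₀) / a = (28.56 - 10.0) / 3.2004 = 5.79928 s
t = 5.79928 s / 0.001 = 5799 ms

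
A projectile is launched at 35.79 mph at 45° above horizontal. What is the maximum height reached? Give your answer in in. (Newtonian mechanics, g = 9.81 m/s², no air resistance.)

v₀ = 35.79 mph × 0.44704 = 15.9996 m/s
H = v₀² × sin²(θ) / (2g) = 15.9996² × sin(45°)² / (2 × 9.81) = 255.987 × 0.5 / 19.62 = 6.52362 m
H = 6.52362 m / 0.0254 = 256.8 in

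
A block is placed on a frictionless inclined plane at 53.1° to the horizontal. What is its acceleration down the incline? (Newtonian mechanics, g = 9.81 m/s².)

a = g sin(θ) = 9.81 × sin(53.1°) = 9.81 × 0.79968 = 7.84 m/s²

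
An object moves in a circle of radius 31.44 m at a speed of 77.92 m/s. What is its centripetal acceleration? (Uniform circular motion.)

a_c = v²/r = 77.92²/31.44 = 6071.5264/31.44 = 193.11 m/s²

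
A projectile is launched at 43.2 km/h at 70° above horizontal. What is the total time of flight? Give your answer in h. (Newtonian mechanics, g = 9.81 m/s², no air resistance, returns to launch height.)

v₀ = 43.2 km/h × 0.2777777777777778 = 12.0 m/s
T = 2 × v₀ × sin(θ) / g = 2 × 12.0 × sin(70°) / 9.81 = 2 × 12.0 × 0.939693 / 9.81 = 2.29894 s
T = 2.29894 s / 3600.0 = 0.0006386 h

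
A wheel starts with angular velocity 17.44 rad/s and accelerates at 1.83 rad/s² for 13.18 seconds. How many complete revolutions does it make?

θ = ω₀t + ½αt² = 17.44×13.18 + ½×1.83×13.18² = 388.806046 rad
Total revolutions = θ/(2π) = 388.806046/(2π) = 61.88
Complete revolutions = ⌊61.88⌋ = 61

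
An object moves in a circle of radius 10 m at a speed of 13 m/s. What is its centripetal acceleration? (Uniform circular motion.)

a_c = v²/r = 13²/10 = 169/10 = 16.9 m/s²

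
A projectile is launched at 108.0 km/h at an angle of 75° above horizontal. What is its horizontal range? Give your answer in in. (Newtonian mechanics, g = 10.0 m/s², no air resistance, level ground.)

v₀ = 108.0 km/h × 0.2777777777777778 = 30.0 m/s
R = v₀² × sin(2θ) / g = 30.0² × sin(2 × 75°) / 10.0 = 900.0 × 0.5 / 10.0 = 45.0 m
R = 45.0 m / 0.0254 = 1772 in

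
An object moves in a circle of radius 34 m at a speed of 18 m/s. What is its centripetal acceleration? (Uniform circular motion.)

a_c = v²/r = 18²/34 = 324/34 = 9.53 m/s²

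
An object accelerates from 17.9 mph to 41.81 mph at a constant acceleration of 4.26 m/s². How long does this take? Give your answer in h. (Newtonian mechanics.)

v₀ = 17.9 mph × 0.44704 = 8.00202 m/s
v = 41.81 mph × 0.44704 = 18.6907 m/s
t = (v - v₀) / a = (18.6907 - 8.00202) / 4.26 = 2.50908 s
t = 2.50908 s / 3600.0 = 0.000697 h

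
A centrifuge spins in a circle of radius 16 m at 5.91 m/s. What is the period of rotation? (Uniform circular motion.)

T = 2πr/v = 2π×16/5.91 = 17.01 s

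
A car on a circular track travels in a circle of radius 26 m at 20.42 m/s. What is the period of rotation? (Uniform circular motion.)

T = 2πr/v = 2π×26/20.42 = 8.0 s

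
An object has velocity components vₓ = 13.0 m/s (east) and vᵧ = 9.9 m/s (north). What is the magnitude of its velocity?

|v| = √(vₓ² + vᵧ²) = √(13.0² + 9.9²) = √(267.01) = 16.34 m/s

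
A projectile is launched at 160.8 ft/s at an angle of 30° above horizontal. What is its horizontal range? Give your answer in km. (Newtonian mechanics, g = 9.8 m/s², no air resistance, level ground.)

v₀ = 160.8 ft/s × 0.3048 = 49.0118 m/s
R = v₀² × sin(2θ) / g = 49.0118² × sin(2 × 30°) / 9.8 = 2402.16 × 0.866025 / 9.8 = 212.279 m
R = 212.279 m / 1000.0 = 0.2123 km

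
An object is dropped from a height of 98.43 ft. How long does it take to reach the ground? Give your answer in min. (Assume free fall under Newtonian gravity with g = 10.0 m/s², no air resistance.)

h = 98.43 ft × 0.3048 = 30.0015 m
t = √(2h/g) = √(2 × 30.0015 / 10.0) = 2.44955 s
t = 2.44955 s / 60.0 = 0.04083 min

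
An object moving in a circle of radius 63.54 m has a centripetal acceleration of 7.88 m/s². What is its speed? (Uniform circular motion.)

v = √(a_c × r) = √(7.88 × 63.54) = 22.38 m/s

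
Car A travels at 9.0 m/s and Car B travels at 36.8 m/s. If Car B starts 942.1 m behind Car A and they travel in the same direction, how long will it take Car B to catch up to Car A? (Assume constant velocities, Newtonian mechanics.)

Relative speed: v_rel = 36.8 - 9.0 = 27.8 m/s
Time to catch: t = d₀/v_rel = 942.1/27.8 = 33.89 s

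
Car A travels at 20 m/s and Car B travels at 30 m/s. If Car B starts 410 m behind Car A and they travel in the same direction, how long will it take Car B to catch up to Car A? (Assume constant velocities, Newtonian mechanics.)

Relative speed: v_rel = 30 - 20 = 10 m/s
Time to catch: t = d₀/v_rel = 410/10 = 41.0 s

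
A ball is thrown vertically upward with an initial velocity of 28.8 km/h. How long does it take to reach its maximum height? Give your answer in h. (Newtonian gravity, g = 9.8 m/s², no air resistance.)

v₀ = 28.8 km/h × 0.2777777777777778 = 8.0 m/s
t_up = v₀ / g = 8.0 / 9.8 = 0.816327 s
t_up = 0.816327 s / 3600.0 = 0.0002268 h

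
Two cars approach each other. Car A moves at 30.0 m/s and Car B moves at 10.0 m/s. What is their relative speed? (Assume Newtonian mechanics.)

v_rel = v_A + v_B = 30.0 + 10.0 = 40.0 m/s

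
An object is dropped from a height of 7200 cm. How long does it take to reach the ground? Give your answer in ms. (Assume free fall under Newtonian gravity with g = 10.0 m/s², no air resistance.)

h = 7200 cm × 0.01 = 72.0 m
t = √(2h/g) = √(2 × 72.0 / 10.0) = 3.79473 s
t = 3.79473 s / 0.001 = 3795 ms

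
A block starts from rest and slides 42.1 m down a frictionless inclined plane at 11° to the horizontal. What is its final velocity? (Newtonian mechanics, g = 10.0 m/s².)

a = g sin(θ) = 10.0 × sin(11°) = 1.9081 m/s²
v = √(2ad) = √(2 × 1.9081 × 42.1) = 12.68 m/s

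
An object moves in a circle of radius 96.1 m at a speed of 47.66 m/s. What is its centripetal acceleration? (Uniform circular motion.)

a_c = v²/r = 47.66²/96.1 = 2271.4756/96.1 = 23.64 m/s²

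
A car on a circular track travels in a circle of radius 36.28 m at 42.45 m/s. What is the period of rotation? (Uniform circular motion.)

T = 2πr/v = 2π×36.28/42.45 = 5.37 s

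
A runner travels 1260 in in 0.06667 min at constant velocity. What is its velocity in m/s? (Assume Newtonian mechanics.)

d = 1260 in × 0.0254 = 32.004 m
t = 0.06667 min × 60.0 = 4.0002 s
v = d / t = 32.004 / 4.0002 = 8.001 m/s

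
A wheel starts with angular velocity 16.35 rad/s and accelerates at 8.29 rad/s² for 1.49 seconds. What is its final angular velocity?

ω = ω₀ + αt = 16.35 + 8.29 × 1.49 = 28.7 rad/s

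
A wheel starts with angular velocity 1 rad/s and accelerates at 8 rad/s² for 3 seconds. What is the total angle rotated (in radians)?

θ = ω₀t + ½αt² = 1×3 + ½×8×3² = 39.0 rad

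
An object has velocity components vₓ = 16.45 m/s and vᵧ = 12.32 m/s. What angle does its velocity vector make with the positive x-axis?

θ = arctan(vᵧ/vₓ) = arctan(12.32/16.45) = 36.83°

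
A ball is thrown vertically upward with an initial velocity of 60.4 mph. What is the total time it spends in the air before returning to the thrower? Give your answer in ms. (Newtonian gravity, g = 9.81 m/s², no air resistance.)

v₀ = 60.4 mph × 0.44704 = 27.0012 m/s
t_total = 2 × v₀ / g = 2 × 27.0012 / 9.81 = 5.50483 s
t_total = 5.50483 s / 0.001 = 5505 ms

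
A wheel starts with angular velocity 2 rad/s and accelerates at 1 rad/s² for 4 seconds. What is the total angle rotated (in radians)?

θ = ω₀t + ½αt² = 2×4 + ½×1×4² = 16.0 rad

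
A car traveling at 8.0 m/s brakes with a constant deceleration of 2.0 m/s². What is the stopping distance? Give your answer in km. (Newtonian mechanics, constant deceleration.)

d = v₀² / (2a) = 8.0² / (2 × 2.0) = 64.0 / 4.0 = 16.0 m
d = 16.0 m / 1000.0 = 0.016 km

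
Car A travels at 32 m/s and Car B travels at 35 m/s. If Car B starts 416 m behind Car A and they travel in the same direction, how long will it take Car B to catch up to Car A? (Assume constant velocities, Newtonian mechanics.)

Relative speed: v_rel = 35 - 32 = 3 m/s
Time to catch: t = d₀/v_rel = 416/3 = 138.67 s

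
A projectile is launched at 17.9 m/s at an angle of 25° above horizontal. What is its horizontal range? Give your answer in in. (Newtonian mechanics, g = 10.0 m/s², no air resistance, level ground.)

R = v₀² × sin(2θ) / g = 17.9² × sin(2 × 25°) / 10.0 = 320.41 × 0.766044 / 10.0 = 24.5448 m
R = 24.5448 m / 0.0254 = 966.3 in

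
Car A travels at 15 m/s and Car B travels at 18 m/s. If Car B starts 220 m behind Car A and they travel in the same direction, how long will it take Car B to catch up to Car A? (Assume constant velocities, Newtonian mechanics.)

Relative speed: v_rel = 18 - 15 = 3 m/s
Time to catch: t = d₀/v_rel = 220/3 = 73.33 s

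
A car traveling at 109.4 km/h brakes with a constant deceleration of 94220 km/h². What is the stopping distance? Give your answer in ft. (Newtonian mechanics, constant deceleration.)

v₀ = 109.4 km/h × 0.2777777777777778 = 30.3889 m/s
a = 94220 km/h² × 7.716049382716049e-05 = 7.27006 m/s²
d = v₀² / (2a) = 30.3889² / (2 × 7.27006) = 923.485 / 14.5401 = 63.513 m
d = 63.513 m / 0.3048 = 208.4 ft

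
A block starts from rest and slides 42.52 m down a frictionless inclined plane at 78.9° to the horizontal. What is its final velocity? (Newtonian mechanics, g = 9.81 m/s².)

a = g sin(θ) = 9.81 × sin(78.9°) = 9.6265 m/s²
v = √(2ad) = √(2 × 9.6265 × 42.52) = 28.61 m/s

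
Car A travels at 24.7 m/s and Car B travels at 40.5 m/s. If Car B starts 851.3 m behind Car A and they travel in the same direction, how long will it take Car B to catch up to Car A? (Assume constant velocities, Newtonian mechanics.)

Relative speed: v_rel = 40.5 - 24.7 = 15.8 m/s
Time to catch: t = d₀/v_rel = 851.3/15.8 = 53.88 s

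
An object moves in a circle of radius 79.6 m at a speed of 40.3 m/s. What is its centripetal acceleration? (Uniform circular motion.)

a_c = v²/r = 40.3²/79.6 = 1624.09/79.6 = 20.4 m/s²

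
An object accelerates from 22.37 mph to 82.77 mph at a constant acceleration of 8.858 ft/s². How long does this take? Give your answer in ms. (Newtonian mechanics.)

v₀ = 22.37 mph × 0.44704 = 10.0003 m/s
v = 82.77 mph × 0.44704 = 37.0015 m/s
a = 8.858 ft/s² × 0.3048 = 2.69992 m/s²
t = (v - v₀) / a = (37.0015 - 10.0003) / 2.69992 = 10.0007 s
t = 10.0007 s / 0.001 = 10000 ms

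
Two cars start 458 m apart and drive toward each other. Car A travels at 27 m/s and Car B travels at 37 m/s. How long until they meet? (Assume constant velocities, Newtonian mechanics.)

Combined speed: v_combined = 27 + 37 = 64 m/s
Time to meet: t = d/v_combined = 458/64 = 7.16 s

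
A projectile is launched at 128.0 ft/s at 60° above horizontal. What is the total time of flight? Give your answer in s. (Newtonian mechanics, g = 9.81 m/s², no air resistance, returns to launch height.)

v₀ = 128.0 ft/s × 0.3048 = 39.0144 m/s
T = 2 × v₀ × sin(θ) / g = 2 × 39.0144 × sin(60°) / 9.81 = 2 × 39.0144 × 0.866025 / 9.81 = 6.888 s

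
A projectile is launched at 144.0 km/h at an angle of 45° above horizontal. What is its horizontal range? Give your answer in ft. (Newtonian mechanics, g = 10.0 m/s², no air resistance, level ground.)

v₀ = 144.0 km/h × 0.2777777777777778 = 40.0 m/s
R = v₀² × sin(2θ) / g = 40.0² × sin(2 × 45°) / 10.0 = 1600.0 × 1.0 / 10.0 = 160.0 m
R = 160.0 m / 0.3048 = 524.9 ft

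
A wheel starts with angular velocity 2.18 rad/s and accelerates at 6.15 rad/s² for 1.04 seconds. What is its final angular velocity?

ω = ω₀ + αt = 2.18 + 6.15 × 1.04 = 8.58 rad/s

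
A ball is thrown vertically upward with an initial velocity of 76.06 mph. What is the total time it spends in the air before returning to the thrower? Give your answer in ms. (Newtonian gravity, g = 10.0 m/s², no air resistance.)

v₀ = 76.06 mph × 0.44704 = 34.0019 m/s
t_total = 2 × v₀ / g = 2 × 34.0019 / 10.0 = 6.80038 s
t_total = 6.80038 s / 0.001 = 6800 ms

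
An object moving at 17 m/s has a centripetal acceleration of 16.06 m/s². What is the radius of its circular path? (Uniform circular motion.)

r = v²/a_c = 17²/16.06 = 18.0 m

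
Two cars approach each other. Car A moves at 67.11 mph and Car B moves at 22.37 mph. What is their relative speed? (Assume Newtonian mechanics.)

v_rel = v_A + v_B = 67.11 + 22.37 = 89.48 mph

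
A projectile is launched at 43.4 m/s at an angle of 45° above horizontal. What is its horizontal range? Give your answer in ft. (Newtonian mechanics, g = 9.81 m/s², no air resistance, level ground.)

R = v₀² × sin(2θ) / g = 43.4² × sin(2 × 45°) / 9.81 = 1883.56 × 1.0 / 9.81 = 192.004 m
R = 192.004 m / 0.3048 = 629.9 ft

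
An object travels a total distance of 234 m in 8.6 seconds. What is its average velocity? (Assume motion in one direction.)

v_avg = Δd / Δt = 234 / 8.6 = 27.21 m/s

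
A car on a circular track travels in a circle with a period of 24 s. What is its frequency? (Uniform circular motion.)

f = 1/T = 1/24 = 0.0417 Hz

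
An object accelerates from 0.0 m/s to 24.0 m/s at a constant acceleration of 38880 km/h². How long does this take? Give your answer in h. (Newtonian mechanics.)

a = 38880 km/h² × 7.716049382716049e-05 = 3.0 m/s²
t = (v - v₀) / a = (24.0 - 0.0) / 3.0 = 8.0 s
t = 8.0 s / 3600.0 = 0.002222 h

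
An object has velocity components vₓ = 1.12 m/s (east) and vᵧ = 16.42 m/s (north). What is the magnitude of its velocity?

|v| = √(vₓ² + vᵧ²) = √(1.12² + 16.42²) = √(270.8708) = 16.46 m/s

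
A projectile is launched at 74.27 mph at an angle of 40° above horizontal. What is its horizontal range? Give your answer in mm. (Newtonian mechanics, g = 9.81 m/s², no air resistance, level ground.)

v₀ = 74.27 mph × 0.44704 = 33.2017 m/s
R = v₀² × sin(2θ) / g = 33.2017² × sin(2 × 40°) / 9.81 = 1102.35 × 0.984808 / 9.81 = 110.663 m
R = 110.663 m / 0.001 = 110700 mm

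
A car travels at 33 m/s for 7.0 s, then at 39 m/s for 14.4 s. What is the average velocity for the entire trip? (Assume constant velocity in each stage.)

d₁ = v₁t₁ = 33 × 7.0 = 231.0 m
d₂ = v₂t₂ = 39 × 14.4 = 561.6 m
d_total = 792.6 m, t_total = 21.4 s
v_avg = d_total/t_total = 792.6/21.4 = 37.04 m/s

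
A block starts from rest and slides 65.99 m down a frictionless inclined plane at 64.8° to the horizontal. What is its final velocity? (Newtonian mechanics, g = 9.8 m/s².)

a = g sin(θ) = 9.8 × sin(64.8°) = 8.8673 m/s²
v = √(2ad) = √(2 × 8.8673 × 65.99) = 34.21 m/s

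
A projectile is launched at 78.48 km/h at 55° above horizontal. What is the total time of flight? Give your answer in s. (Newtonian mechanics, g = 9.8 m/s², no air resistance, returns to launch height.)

v₀ = 78.48 km/h × 0.2777777777777778 = 21.8 m/s
T = 2 × v₀ × sin(θ) / g = 2 × 21.8 × sin(55°) / 9.8 = 2 × 21.8 × 0.819152 / 9.8 = 3.644 s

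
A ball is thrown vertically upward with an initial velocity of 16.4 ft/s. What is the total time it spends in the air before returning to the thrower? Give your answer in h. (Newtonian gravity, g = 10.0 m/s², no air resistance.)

v₀ = 16.4 ft/s × 0.3048 = 4.99872 m/s
t_total = 2 × v₀ / g = 2 × 4.99872 / 10.0 = 0.999744 s
t_total = 0.999744 s / 3600.0 = 0.0002777 h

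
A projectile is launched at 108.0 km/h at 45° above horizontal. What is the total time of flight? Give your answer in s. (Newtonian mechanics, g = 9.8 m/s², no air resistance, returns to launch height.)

v₀ = 108.0 km/h × 0.2777777777777778 = 30.0 m/s
T = 2 × v₀ × sin(θ) / g = 2 × 30.0 × sin(45°) / 9.8 = 2 × 30.0 × 0.707107 / 9.8 = 4.329 s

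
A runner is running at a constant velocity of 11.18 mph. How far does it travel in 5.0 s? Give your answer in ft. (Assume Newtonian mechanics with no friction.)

v = 11.18 mph × 0.44704 = 4.99791 m/s
d = v × t = 4.99791 × 5.0 = 24.9896 m
d = 24.9896 m / 0.3048 = 81.99 ft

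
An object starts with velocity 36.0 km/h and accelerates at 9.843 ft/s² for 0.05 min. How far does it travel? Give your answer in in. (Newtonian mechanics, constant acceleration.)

v₀ = 36.0 km/h × 0.2777777777777778 = 10.0 m/s
a = 9.843 ft/s² × 0.3048 = 3.00015 m/s²
t = 0.05 min × 60.0 = 3.0 s
d = v₀ × t + ½ × a × t² = 10.0 × 3.0 + 0.5 × 3.00015 × 3.0² = 43.5007 m
d = 43.5007 m / 0.0254 = 1713 in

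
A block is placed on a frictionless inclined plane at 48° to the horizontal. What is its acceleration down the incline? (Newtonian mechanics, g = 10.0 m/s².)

a = g sin(θ) = 10.0 × sin(48°) = 10.0 × 0.7431 = 7.43 m/s²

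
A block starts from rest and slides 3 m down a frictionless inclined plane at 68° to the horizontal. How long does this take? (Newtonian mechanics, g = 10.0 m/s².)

a = g sin(θ) = 10.0 × sin(68°) = 9.2718 m/s²
t = √(2d/a) = √(2 × 3 / 9.2718) = 0.8 s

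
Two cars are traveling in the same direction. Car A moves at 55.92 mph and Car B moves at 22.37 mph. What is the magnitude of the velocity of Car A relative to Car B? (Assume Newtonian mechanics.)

v_rel = |v_A - v_B| = |55.92 - 22.37| = 33.55 mph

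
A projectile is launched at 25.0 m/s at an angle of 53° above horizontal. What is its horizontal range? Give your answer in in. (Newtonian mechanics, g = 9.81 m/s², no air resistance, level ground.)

R = v₀² × sin(2θ) / g = 25.0² × sin(2 × 53°) / 9.81 = 625.0 × 0.961262 / 9.81 = 61.2425 m
R = 61.2425 m / 0.0254 = 2411 in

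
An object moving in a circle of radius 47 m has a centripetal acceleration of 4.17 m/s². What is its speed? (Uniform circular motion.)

v = √(a_c × r) = √(4.17 × 47) = 14.0 m/s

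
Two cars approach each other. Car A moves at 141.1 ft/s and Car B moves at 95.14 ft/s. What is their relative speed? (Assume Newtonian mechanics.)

v_rel = v_A + v_B = 141.1 + 95.14 = 236.24 ft/s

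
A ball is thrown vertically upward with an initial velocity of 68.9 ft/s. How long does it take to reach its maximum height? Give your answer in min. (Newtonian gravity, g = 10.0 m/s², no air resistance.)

v₀ = 68.9 ft/s × 0.3048 = 21.0007 m/s
t_up = v₀ / g = 21.0007 / 10.0 = 2.10007 s
t_up = 2.10007 s / 60.0 = 0.035 min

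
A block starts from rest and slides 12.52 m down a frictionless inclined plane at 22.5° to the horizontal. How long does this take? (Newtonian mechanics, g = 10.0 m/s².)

a = g sin(θ) = 10.0 × sin(22.5°) = 3.8268 m/s²
t = √(2d/a) = √(2 × 12.52 / 3.8268) = 2.56 s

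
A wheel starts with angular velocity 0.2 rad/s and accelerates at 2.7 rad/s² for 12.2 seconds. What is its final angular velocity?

ω = ω₀ + αt = 0.2 + 2.7 × 12.2 = 33.14 rad/s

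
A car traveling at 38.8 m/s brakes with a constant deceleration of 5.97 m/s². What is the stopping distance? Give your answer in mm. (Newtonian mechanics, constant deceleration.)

d = v₀² / (2a) = 38.8² / (2 × 5.97) = 1505.44 / 11.94 = 126.084 m
d = 126.084 m / 0.001 = 126100 mm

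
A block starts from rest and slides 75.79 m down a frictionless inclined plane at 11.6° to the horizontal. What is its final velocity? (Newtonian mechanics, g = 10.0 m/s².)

a = g sin(θ) = 10.0 × sin(11.6°) = 2.0108 m/s²
v = √(2ad) = √(2 × 2.0108 × 75.79) = 17.46 m/s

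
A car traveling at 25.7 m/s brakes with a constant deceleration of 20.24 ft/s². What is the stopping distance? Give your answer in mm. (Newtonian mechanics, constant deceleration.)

a = 20.24 ft/s² × 0.3048 = 6.16915 m/s²
d = v₀² / (2a) = 25.7² / (2 × 6.16915) = 660.49 / 12.3383 = 53.5317 m
d = 53.5317 m / 0.001 = 53530 mm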